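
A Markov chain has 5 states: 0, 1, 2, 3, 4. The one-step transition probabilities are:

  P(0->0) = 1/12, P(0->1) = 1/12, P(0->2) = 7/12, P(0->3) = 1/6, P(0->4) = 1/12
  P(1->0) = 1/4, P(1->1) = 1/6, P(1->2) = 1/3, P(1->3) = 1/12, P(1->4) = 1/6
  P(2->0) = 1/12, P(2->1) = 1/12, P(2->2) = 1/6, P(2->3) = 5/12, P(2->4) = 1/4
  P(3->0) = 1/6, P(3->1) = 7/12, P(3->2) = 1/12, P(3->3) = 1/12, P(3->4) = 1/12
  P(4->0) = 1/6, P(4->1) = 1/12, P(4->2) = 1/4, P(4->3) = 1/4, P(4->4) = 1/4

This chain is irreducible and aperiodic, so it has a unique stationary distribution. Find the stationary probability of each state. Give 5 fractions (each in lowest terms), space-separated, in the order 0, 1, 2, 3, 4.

Answer: 1092/7295 1504/7295 1898/7295 3083/14590 2519/14590

Derivation:
The stationary distribution satisfies pi = pi * P, i.e.:
  pi_0 = 1/12*pi_0 + 1/4*pi_1 + 1/12*pi_2 + 1/6*pi_3 + 1/6*pi_4
  pi_1 = 1/12*pi_0 + 1/6*pi_1 + 1/12*pi_2 + 7/12*pi_3 + 1/12*pi_4
  pi_2 = 7/12*pi_0 + 1/3*pi_1 + 1/6*pi_2 + 1/12*pi_3 + 1/4*pi_4
  pi_3 = 1/6*pi_0 + 1/12*pi_1 + 5/12*pi_2 + 1/12*pi_3 + 1/4*pi_4
  pi_4 = 1/12*pi_0 + 1/6*pi_1 + 1/4*pi_2 + 1/12*pi_3 + 1/4*pi_4
with normalization: pi_0 + pi_1 + pi_2 + pi_3 + pi_4 = 1.

Using the first 4 balance equations plus normalization, the linear system A*pi = b is:
  [-11/12, 1/4, 1/12, 1/6, 1/6] . pi = 0
  [1/12, -5/6, 1/12, 7/12, 1/12] . pi = 0
  [7/12, 1/3, -5/6, 1/12, 1/4] . pi = 0
  [1/6, 1/12, 5/12, -11/12, 1/4] . pi = 0
  [1, 1, 1, 1, 1] . pi = 1

Solving yields:
  pi_0 = 1092/7295
  pi_1 = 1504/7295
  pi_2 = 1898/7295
  pi_3 = 3083/14590
  pi_4 = 2519/14590

Verification (pi * P):
  1092/7295*1/12 + 1504/7295*1/4 + 1898/7295*1/12 + 3083/14590*1/6 + 2519/14590*1/6 = 1092/7295 = pi_0  (ok)
  1092/7295*1/12 + 1504/7295*1/6 + 1898/7295*1/12 + 3083/14590*7/12 + 2519/14590*1/12 = 1504/7295 = pi_1  (ok)
  1092/7295*7/12 + 1504/7295*1/3 + 1898/7295*1/6 + 3083/14590*1/12 + 2519/14590*1/4 = 1898/7295 = pi_2  (ok)
  1092/7295*1/6 + 1504/7295*1/12 + 1898/7295*5/12 + 3083/14590*1/12 + 2519/14590*1/4 = 3083/14590 = pi_3  (ok)
  1092/7295*1/12 + 1504/7295*1/6 + 1898/7295*1/4 + 3083/14590*1/12 + 2519/14590*1/4 = 2519/14590 = pi_4  (ok)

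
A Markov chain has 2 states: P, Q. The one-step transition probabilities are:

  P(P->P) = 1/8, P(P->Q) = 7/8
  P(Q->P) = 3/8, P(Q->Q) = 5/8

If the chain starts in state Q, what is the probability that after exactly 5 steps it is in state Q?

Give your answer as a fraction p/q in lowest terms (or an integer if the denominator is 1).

Answer: 1433/2048

Derivation:
Computing P^5 by repeated multiplication:
P^1 =
  P: [1/8, 7/8]
  Q: [3/8, 5/8]
P^2 =
  P: [11/32, 21/32]
  Q: [9/32, 23/32]
P^3 =
  P: [37/128, 91/128]
  Q: [39/128, 89/128]
P^4 =
  P: [155/512, 357/512]
  Q: [153/512, 359/512]
P^5 =
  P: [613/2048, 1435/2048]
  Q: [615/2048, 1433/2048]

(P^5)[Q -> Q] = 1433/2048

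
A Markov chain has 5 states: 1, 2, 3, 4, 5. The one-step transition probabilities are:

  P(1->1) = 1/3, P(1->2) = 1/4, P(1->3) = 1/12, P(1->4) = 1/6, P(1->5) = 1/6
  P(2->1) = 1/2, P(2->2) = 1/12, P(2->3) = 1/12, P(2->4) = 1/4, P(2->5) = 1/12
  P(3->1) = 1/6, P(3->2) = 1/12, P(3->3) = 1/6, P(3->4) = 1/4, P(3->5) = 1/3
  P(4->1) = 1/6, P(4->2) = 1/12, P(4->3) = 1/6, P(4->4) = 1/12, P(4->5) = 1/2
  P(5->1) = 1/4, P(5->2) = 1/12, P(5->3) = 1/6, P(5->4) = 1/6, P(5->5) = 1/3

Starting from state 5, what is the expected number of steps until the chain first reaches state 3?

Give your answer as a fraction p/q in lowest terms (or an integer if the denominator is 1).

Let h_i = expected steps to first reach 3 from state i.
Boundary: h_3 = 0.
First-step equations for the other states:
  h_1 = 1 + 1/3*h_1 + 1/4*h_2 + 1/12*h_3 + 1/6*h_4 + 1/6*h_5
  h_2 = 1 + 1/2*h_1 + 1/12*h_2 + 1/12*h_3 + 1/4*h_4 + 1/12*h_5
  h_4 = 1 + 1/6*h_1 + 1/12*h_2 + 1/6*h_3 + 1/12*h_4 + 1/2*h_5
  h_5 = 1 + 1/4*h_1 + 1/12*h_2 + 1/6*h_3 + 1/6*h_4 + 1/3*h_5

Substituting h_3 = 0 and rearranging gives the linear system (I - Q) h = 1:
  [2/3, -1/4, -1/6, -1/6] . (h_1, h_2, h_4, h_5) = 1
  [-1/2, 11/12, -1/4, -1/12] . (h_1, h_2, h_4, h_5) = 1
  [-1/6, -1/12, 11/12, -1/2] . (h_1, h_2, h_4, h_5) = 1
  [-1/4, -1/12, -1/6, 2/3] . (h_1, h_2, h_4, h_5) = 1

Solving yields:
  h_1 = 21864/2581
  h_2 = 21852/2581
  h_4 = 19512/2581
  h_5 = 19680/2581

Starting state is 5, so the expected hitting time is h_5 = 19680/2581.

Answer: 19680/2581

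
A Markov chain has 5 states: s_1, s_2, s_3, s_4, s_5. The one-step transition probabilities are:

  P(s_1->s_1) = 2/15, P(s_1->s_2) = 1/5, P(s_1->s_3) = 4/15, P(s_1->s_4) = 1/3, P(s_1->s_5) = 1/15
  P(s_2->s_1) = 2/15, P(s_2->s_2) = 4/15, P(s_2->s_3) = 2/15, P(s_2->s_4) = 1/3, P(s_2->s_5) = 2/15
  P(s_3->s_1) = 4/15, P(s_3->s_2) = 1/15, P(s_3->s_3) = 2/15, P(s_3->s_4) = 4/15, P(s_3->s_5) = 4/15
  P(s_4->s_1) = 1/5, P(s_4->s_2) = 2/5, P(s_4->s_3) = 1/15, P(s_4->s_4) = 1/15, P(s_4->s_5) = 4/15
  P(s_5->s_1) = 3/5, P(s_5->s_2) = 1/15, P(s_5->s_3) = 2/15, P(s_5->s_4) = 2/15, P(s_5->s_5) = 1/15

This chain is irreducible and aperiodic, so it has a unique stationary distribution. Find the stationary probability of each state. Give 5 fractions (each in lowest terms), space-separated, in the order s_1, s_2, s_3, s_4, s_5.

Answer: 16874/69669 5102/23223 10469/69669 16051/69669 10969/69669

Derivation:
The stationary distribution satisfies pi = pi * P, i.e.:
  pi_s_1 = 2/15*pi_s_1 + 2/15*pi_s_2 + 4/15*pi_s_3 + 1/5*pi_s_4 + 3/5*pi_s_5
  pi_s_2 = 1/5*pi_s_1 + 4/15*pi_s_2 + 1/15*pi_s_3 + 2/5*pi_s_4 + 1/15*pi_s_5
  pi_s_3 = 4/15*pi_s_1 + 2/15*pi_s_2 + 2/15*pi_s_3 + 1/15*pi_s_4 + 2/15*pi_s_5
  pi_s_4 = 1/3*pi_s_1 + 1/3*pi_s_2 + 4/15*pi_s_3 + 1/15*pi_s_4 + 2/15*pi_s_5
  pi_s_5 = 1/15*pi_s_1 + 2/15*pi_s_2 + 4/15*pi_s_3 + 4/15*pi_s_4 + 1/15*pi_s_5
with normalization: pi_s_1 + pi_s_2 + pi_s_3 + pi_s_4 + pi_s_5 = 1.

Using the first 4 balance equations plus normalization, the linear system A*pi = b is:
  [-13/15, 2/15, 4/15, 1/5, 3/5] . pi = 0
  [1/5, -11/15, 1/15, 2/5, 1/15] . pi = 0
  [4/15, 2/15, -13/15, 1/15, 2/15] . pi = 0
  [1/3, 1/3, 4/15, -14/15, 2/15] . pi = 0
  [1, 1, 1, 1, 1] . pi = 1

Solving yields:
  pi_s_1 = 16874/69669
  pi_s_2 = 5102/23223
  pi_s_3 = 10469/69669
  pi_s_4 = 16051/69669
  pi_s_5 = 10969/69669

Verification (pi * P):
  16874/69669*2/15 + 5102/23223*2/15 + 10469/69669*4/15 + 16051/69669*1/5 + 10969/69669*3/5 = 16874/69669 = pi_s_1  (ok)
  16874/69669*1/5 + 5102/23223*4/15 + 10469/69669*1/15 + 16051/69669*2/5 + 10969/69669*1/15 = 5102/23223 = pi_s_2  (ok)
  16874/69669*4/15 + 5102/23223*2/15 + 10469/69669*2/15 + 16051/69669*1/15 + 10969/69669*2/15 = 10469/69669 = pi_s_3  (ok)
  16874/69669*1/3 + 5102/23223*1/3 + 10469/69669*4/15 + 16051/69669*1/15 + 10969/69669*2/15 = 16051/69669 = pi_s_4  (ok)
  16874/69669*1/15 + 5102/23223*2/15 + 10469/69669*4/15 + 16051/69669*4/15 + 10969/69669*1/15 = 10969/69669 = pi_s_5  (ok)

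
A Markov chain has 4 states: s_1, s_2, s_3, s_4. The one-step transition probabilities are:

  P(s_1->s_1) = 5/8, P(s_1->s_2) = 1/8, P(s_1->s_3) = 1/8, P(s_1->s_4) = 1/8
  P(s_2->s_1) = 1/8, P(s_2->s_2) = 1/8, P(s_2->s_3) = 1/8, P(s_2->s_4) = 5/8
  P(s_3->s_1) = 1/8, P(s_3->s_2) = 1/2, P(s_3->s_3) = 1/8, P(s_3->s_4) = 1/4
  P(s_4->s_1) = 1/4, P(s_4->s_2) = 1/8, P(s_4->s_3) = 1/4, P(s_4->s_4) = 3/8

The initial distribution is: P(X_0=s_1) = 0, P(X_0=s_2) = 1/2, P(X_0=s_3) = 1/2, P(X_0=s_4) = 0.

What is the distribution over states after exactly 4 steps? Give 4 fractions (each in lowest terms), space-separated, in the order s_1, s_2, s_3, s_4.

Answer: 2583/8192 391/2048 1367/8192 1339/4096

Derivation:
Propagating the distribution step by step (d_{t+1} = d_t * P):
d_0 = (s_1=0, s_2=1/2, s_3=1/2, s_4=0)
  d_1[s_1] = 0*5/8 + 1/2*1/8 + 1/2*1/8 + 0*1/4 = 1/8
  d_1[s_2] = 0*1/8 + 1/2*1/8 + 1/2*1/2 + 0*1/8 = 5/16
  d_1[s_3] = 0*1/8 + 1/2*1/8 + 1/2*1/8 + 0*1/4 = 1/8
  d_1[s_4] = 0*1/8 + 1/2*5/8 + 1/2*1/4 + 0*3/8 = 7/16
d_1 = (s_1=1/8, s_2=5/16, s_3=1/8, s_4=7/16)
  d_2[s_1] = 1/8*5/8 + 5/16*1/8 + 1/8*1/8 + 7/16*1/4 = 31/128
  d_2[s_2] = 1/8*1/8 + 5/16*1/8 + 1/8*1/2 + 7/16*1/8 = 11/64
  d_2[s_3] = 1/8*1/8 + 5/16*1/8 + 1/8*1/8 + 7/16*1/4 = 23/128
  d_2[s_4] = 1/8*1/8 + 5/16*5/8 + 1/8*1/4 + 7/16*3/8 = 13/32
d_2 = (s_1=31/128, s_2=11/64, s_3=23/128, s_4=13/32)
  d_3[s_1] = 31/128*5/8 + 11/64*1/8 + 23/128*1/8 + 13/32*1/4 = 19/64
  d_3[s_2] = 31/128*1/8 + 11/64*1/8 + 23/128*1/2 + 13/32*1/8 = 197/1024
  d_3[s_3] = 31/128*1/8 + 11/64*1/8 + 23/128*1/8 + 13/32*1/4 = 45/256
  d_3[s_4] = 31/128*1/8 + 11/64*5/8 + 23/128*1/4 + 13/32*3/8 = 343/1024
d_3 = (s_1=19/64, s_2=197/1024, s_3=45/256, s_4=343/1024)
  d_4[s_1] = 19/64*5/8 + 197/1024*1/8 + 45/256*1/8 + 343/1024*1/4 = 2583/8192
  d_4[s_2] = 19/64*1/8 + 197/1024*1/8 + 45/256*1/2 + 343/1024*1/8 = 391/2048
  d_4[s_3] = 19/64*1/8 + 197/1024*1/8 + 45/256*1/8 + 343/1024*1/4 = 1367/8192
  d_4[s_4] = 19/64*1/8 + 197/1024*5/8 + 45/256*1/4 + 343/1024*3/8 = 1339/4096
d_4 = (s_1=2583/8192, s_2=391/2048, s_3=1367/8192, s_4=1339/4096)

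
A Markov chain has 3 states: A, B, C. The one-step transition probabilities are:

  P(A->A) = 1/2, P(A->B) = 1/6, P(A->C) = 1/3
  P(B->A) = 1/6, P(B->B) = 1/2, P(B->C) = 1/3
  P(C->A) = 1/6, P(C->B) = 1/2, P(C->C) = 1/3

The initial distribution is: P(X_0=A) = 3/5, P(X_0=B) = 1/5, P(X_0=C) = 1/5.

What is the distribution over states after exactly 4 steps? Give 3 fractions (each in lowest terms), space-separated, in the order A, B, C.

Propagating the distribution step by step (d_{t+1} = d_t * P):
d_0 = (A=3/5, B=1/5, C=1/5)
  d_1[A] = 3/5*1/2 + 1/5*1/6 + 1/5*1/6 = 11/30
  d_1[B] = 3/5*1/6 + 1/5*1/2 + 1/5*1/2 = 3/10
  d_1[C] = 3/5*1/3 + 1/5*1/3 + 1/5*1/3 = 1/3
d_1 = (A=11/30, B=3/10, C=1/3)
  d_2[A] = 11/30*1/2 + 3/10*1/6 + 1/3*1/6 = 13/45
  d_2[B] = 11/30*1/6 + 3/10*1/2 + 1/3*1/2 = 17/45
  d_2[C] = 11/30*1/3 + 3/10*1/3 + 1/3*1/3 = 1/3
d_2 = (A=13/45, B=17/45, C=1/3)
  d_3[A] = 13/45*1/2 + 17/45*1/6 + 1/3*1/6 = 71/270
  d_3[B] = 13/45*1/6 + 17/45*1/2 + 1/3*1/2 = 109/270
  d_3[C] = 13/45*1/3 + 17/45*1/3 + 1/3*1/3 = 1/3
d_3 = (A=71/270, B=109/270, C=1/3)
  d_4[A] = 71/270*1/2 + 109/270*1/6 + 1/3*1/6 = 103/405
  d_4[B] = 71/270*1/6 + 109/270*1/2 + 1/3*1/2 = 167/405
  d_4[C] = 71/270*1/3 + 109/270*1/3 + 1/3*1/3 = 1/3
d_4 = (A=103/405, B=167/405, C=1/3)

Answer: 103/405 167/405 1/3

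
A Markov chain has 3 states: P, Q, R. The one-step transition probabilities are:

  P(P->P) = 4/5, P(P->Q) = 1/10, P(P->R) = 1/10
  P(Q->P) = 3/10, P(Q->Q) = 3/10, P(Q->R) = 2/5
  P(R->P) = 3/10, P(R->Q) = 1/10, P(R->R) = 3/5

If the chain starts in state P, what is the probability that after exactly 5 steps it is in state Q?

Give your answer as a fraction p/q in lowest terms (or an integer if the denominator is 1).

Computing P^5 by repeated multiplication:
P^1 =
  P: [4/5, 1/10, 1/10]
  Q: [3/10, 3/10, 2/5]
  R: [3/10, 1/10, 3/5]
P^2 =
  P: [7/10, 3/25, 9/50]
  Q: [9/20, 4/25, 39/100]
  R: [9/20, 3/25, 43/100]
P^3 =
  P: [13/20, 31/250, 113/500]
  Q: [21/40, 33/250, 343/1000]
  R: [21/40, 31/250, 351/1000]
P^4 =
  P: [5/8, 78/625, 1251/5000]
  Q: [9/16, 79/625, 3111/10000]
  R: [9/16, 78/625, 3127/10000]
P^5 =
  P: [49/80, 781/6250, 13127/50000]
  Q: [93/160, 783/6250, 29347/100000]
  R: [93/160, 781/6250, 29379/100000]

(P^5)[P -> Q] = 781/6250

Answer: 781/6250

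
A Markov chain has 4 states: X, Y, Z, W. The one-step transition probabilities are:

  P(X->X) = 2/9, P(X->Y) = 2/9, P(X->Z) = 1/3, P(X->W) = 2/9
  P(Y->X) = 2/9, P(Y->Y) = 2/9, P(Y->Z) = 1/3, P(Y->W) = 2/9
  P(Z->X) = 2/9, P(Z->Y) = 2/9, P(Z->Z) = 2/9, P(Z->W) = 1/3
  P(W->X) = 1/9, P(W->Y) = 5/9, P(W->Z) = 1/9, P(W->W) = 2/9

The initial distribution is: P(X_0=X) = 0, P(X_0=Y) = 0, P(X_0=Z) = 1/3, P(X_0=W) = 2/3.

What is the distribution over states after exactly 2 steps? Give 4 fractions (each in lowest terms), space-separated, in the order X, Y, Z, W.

Propagating the distribution step by step (d_{t+1} = d_t * P):
d_0 = (X=0, Y=0, Z=1/3, W=2/3)
  d_1[X] = 0*2/9 + 0*2/9 + 1/3*2/9 + 2/3*1/9 = 4/27
  d_1[Y] = 0*2/9 + 0*2/9 + 1/3*2/9 + 2/3*5/9 = 4/9
  d_1[Z] = 0*1/3 + 0*1/3 + 1/3*2/9 + 2/3*1/9 = 4/27
  d_1[W] = 0*2/9 + 0*2/9 + 1/3*1/3 + 2/3*2/9 = 7/27
d_1 = (X=4/27, Y=4/9, Z=4/27, W=7/27)
  d_2[X] = 4/27*2/9 + 4/9*2/9 + 4/27*2/9 + 7/27*1/9 = 47/243
  d_2[Y] = 4/27*2/9 + 4/9*2/9 + 4/27*2/9 + 7/27*5/9 = 25/81
  d_2[Z] = 4/27*1/3 + 4/9*1/3 + 4/27*2/9 + 7/27*1/9 = 7/27
  d_2[W] = 4/27*2/9 + 4/9*2/9 + 4/27*1/3 + 7/27*2/9 = 58/243
d_2 = (X=47/243, Y=25/81, Z=7/27, W=58/243)

Answer: 47/243 25/81 7/27 58/243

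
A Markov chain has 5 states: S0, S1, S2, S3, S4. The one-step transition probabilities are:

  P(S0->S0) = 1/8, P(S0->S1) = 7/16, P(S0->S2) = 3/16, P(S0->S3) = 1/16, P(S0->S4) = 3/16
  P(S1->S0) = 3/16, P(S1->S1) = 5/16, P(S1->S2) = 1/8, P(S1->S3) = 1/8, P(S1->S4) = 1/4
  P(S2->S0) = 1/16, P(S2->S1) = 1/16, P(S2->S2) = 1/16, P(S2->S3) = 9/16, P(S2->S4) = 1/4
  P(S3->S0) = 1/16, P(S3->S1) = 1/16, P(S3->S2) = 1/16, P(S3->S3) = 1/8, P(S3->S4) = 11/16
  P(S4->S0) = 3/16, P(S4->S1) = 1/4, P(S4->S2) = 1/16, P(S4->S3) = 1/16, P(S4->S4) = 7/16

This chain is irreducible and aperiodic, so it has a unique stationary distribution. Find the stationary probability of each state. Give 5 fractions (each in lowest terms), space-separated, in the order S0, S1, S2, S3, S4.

Answer: 3223/21601 16211/64803 6272/64803 8746/64803 23905/64803

Derivation:
The stationary distribution satisfies pi = pi * P, i.e.:
  pi_S0 = 1/8*pi_S0 + 3/16*pi_S1 + 1/16*pi_S2 + 1/16*pi_S3 + 3/16*pi_S4
  pi_S1 = 7/16*pi_S0 + 5/16*pi_S1 + 1/16*pi_S2 + 1/16*pi_S3 + 1/4*pi_S4
  pi_S2 = 3/16*pi_S0 + 1/8*pi_S1 + 1/16*pi_S2 + 1/16*pi_S3 + 1/16*pi_S4
  pi_S3 = 1/16*pi_S0 + 1/8*pi_S1 + 9/16*pi_S2 + 1/8*pi_S3 + 1/16*pi_S4
  pi_S4 = 3/16*pi_S0 + 1/4*pi_S1 + 1/4*pi_S2 + 11/16*pi_S3 + 7/16*pi_S4
with normalization: pi_S0 + pi_S1 + pi_S2 + pi_S3 + pi_S4 = 1.

Using the first 4 balance equations plus normalization, the linear system A*pi = b is:
  [-7/8, 3/16, 1/16, 1/16, 3/16] . pi = 0
  [7/16, -11/16, 1/16, 1/16, 1/4] . pi = 0
  [3/16, 1/8, -15/16, 1/16, 1/16] . pi = 0
  [1/16, 1/8, 9/16, -7/8, 1/16] . pi = 0
  [1, 1, 1, 1, 1] . pi = 1

Solving yields:
  pi_S0 = 3223/21601
  pi_S1 = 16211/64803
  pi_S2 = 6272/64803
  pi_S3 = 8746/64803
  pi_S4 = 23905/64803

Verification (pi * P):
  3223/21601*1/8 + 16211/64803*3/16 + 6272/64803*1/16 + 8746/64803*1/16 + 23905/64803*3/16 = 3223/21601 = pi_S0  (ok)
  3223/21601*7/16 + 16211/64803*5/16 + 6272/64803*1/16 + 8746/64803*1/16 + 23905/64803*1/4 = 16211/64803 = pi_S1  (ok)
  3223/21601*3/16 + 16211/64803*1/8 + 6272/64803*1/16 + 8746/64803*1/16 + 23905/64803*1/16 = 6272/64803 = pi_S2  (ok)
  3223/21601*1/16 + 16211/64803*1/8 + 6272/64803*9/16 + 8746/64803*1/8 + 23905/64803*1/16 = 8746/64803 = pi_S3  (ok)
  3223/21601*3/16 + 16211/64803*1/4 + 6272/64803*1/4 + 8746/64803*11/16 + 23905/64803*7/16 = 23905/64803 = pi_S4  (ok)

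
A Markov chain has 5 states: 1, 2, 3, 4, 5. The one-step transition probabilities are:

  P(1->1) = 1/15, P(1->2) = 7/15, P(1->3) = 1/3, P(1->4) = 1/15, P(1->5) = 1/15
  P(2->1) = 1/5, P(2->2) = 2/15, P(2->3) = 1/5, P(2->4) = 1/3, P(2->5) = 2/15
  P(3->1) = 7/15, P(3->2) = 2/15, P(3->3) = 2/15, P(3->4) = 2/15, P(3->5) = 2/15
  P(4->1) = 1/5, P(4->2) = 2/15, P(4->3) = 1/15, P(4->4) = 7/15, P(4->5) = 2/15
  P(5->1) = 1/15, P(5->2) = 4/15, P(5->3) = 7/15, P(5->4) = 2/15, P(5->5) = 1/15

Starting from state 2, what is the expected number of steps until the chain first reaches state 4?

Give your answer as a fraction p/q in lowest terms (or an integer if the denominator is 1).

Let h_i = expected steps to first reach 4 from state i.
Boundary: h_4 = 0.
First-step equations for the other states:
  h_1 = 1 + 1/15*h_1 + 7/15*h_2 + 1/3*h_3 + 1/15*h_4 + 1/15*h_5
  h_2 = 1 + 1/5*h_1 + 2/15*h_2 + 1/5*h_3 + 1/3*h_4 + 2/15*h_5
  h_3 = 1 + 7/15*h_1 + 2/15*h_2 + 2/15*h_3 + 2/15*h_4 + 2/15*h_5
  h_5 = 1 + 1/15*h_1 + 4/15*h_2 + 7/15*h_3 + 2/15*h_4 + 1/15*h_5

Substituting h_4 = 0 and rearranging gives the linear system (I - Q) h = 1:
  [14/15, -7/15, -1/3, -1/15] . (h_1, h_2, h_3, h_5) = 1
  [-1/5, 13/15, -1/5, -2/15] . (h_1, h_2, h_3, h_5) = 1
  [-7/15, -2/15, 13/15, -2/15] . (h_1, h_2, h_3, h_5) = 1
  [-1/15, -4/15, -7/15, 14/15] . (h_1, h_2, h_3, h_5) = 1

Solving yields:
  h_1 = 13170/2143
  h_2 = 10520/2143
  h_3 = 13155/2143
  h_5 = 12820/2143

Starting state is 2, so the expected hitting time is h_2 = 10520/2143.

Answer: 10520/2143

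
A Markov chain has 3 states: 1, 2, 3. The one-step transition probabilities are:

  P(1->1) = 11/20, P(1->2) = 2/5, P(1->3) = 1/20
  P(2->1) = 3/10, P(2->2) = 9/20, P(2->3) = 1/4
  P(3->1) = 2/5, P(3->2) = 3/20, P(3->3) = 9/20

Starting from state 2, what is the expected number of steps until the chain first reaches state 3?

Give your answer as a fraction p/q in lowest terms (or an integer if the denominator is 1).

Answer: 100/17

Derivation:
Let h_i = expected steps to first reach 3 from state i.
Boundary: h_3 = 0.
First-step equations for the other states:
  h_1 = 1 + 11/20*h_1 + 2/5*h_2 + 1/20*h_3
  h_2 = 1 + 3/10*h_1 + 9/20*h_2 + 1/4*h_3

Substituting h_3 = 0 and rearranging gives the linear system (I - Q) h = 1:
  [9/20, -2/5] . (h_1, h_2) = 1
  [-3/10, 11/20] . (h_1, h_2) = 1

Solving yields:
  h_1 = 380/51
  h_2 = 100/17

Starting state is 2, so the expected hitting time is h_2 = 100/17.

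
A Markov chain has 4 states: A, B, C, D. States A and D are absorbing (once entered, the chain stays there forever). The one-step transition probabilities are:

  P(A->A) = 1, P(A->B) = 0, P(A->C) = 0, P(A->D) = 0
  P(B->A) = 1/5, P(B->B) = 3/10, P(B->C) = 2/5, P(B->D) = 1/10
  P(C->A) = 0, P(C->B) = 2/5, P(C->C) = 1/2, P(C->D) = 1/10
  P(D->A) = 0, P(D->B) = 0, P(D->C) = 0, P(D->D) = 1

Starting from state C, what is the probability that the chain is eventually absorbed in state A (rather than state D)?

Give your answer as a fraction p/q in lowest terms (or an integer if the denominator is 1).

Let a_i = P(absorbed in A | start in state i).
Boundary conditions: a_A = 1, a_D = 0.
For each transient state i, a_i = sum_j P(i->j) * a_j:
  a_B = 1/5*a_A + 3/10*a_B + 2/5*a_C + 1/10*a_D
  a_C = 0*a_A + 2/5*a_B + 1/2*a_C + 1/10*a_D

Substituting a_A = 1 and a_D = 0, rearrange to (I - Q) a = r where r[i] = P(i -> A):
  [7/10, -2/5] . (a_B, a_C) = 1/5
  [-2/5, 1/2] . (a_B, a_C) = 0

Solving yields:
  a_B = 10/19
  a_C = 8/19

Starting state is C, so the absorption probability is a_C = 8/19.

Answer: 8/19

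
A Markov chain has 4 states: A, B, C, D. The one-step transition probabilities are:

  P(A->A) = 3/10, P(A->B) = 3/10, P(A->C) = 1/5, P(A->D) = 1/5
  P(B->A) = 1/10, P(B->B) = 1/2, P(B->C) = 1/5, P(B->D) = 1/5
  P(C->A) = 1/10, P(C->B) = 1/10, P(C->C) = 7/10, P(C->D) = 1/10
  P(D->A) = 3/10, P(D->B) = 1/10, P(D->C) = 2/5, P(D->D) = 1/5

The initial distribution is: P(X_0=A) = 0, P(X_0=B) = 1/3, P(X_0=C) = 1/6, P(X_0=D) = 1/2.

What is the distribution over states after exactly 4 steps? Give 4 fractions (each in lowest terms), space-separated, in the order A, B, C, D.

Answer: 4949/30000 9/40 27281/60000 3107/20000

Derivation:
Propagating the distribution step by step (d_{t+1} = d_t * P):
d_0 = (A=0, B=1/3, C=1/6, D=1/2)
  d_1[A] = 0*3/10 + 1/3*1/10 + 1/6*1/10 + 1/2*3/10 = 1/5
  d_1[B] = 0*3/10 + 1/3*1/2 + 1/6*1/10 + 1/2*1/10 = 7/30
  d_1[C] = 0*1/5 + 1/3*1/5 + 1/6*7/10 + 1/2*2/5 = 23/60
  d_1[D] = 0*1/5 + 1/3*1/5 + 1/6*1/10 + 1/2*1/5 = 11/60
d_1 = (A=1/5, B=7/30, C=23/60, D=11/60)
  d_2[A] = 1/5*3/10 + 7/30*1/10 + 23/60*1/10 + 11/60*3/10 = 53/300
  d_2[B] = 1/5*3/10 + 7/30*1/2 + 23/60*1/10 + 11/60*1/10 = 7/30
  d_2[C] = 1/5*1/5 + 7/30*1/5 + 23/60*7/10 + 11/60*2/5 = 257/600
  d_2[D] = 1/5*1/5 + 7/30*1/5 + 23/60*1/10 + 11/60*1/5 = 97/600
d_2 = (A=53/300, B=7/30, C=257/600, D=97/600)
  d_3[A] = 53/300*3/10 + 7/30*1/10 + 257/600*1/10 + 97/600*3/10 = 503/3000
  d_3[B] = 53/300*3/10 + 7/30*1/2 + 257/600*1/10 + 97/600*1/10 = 343/1500
  d_3[C] = 53/300*1/5 + 7/30*1/5 + 257/600*7/10 + 97/600*2/5 = 893/2000
  d_3[D] = 53/300*1/5 + 7/30*1/5 + 257/600*1/10 + 97/600*1/5 = 943/6000
d_3 = (A=503/3000, B=343/1500, C=893/2000, D=943/6000)
  d_4[A] = 503/3000*3/10 + 343/1500*1/10 + 893/2000*1/10 + 943/6000*3/10 = 4949/30000
  d_4[B] = 503/3000*3/10 + 343/1500*1/2 + 893/2000*1/10 + 943/6000*1/10 = 9/40
  d_4[C] = 503/3000*1/5 + 343/1500*1/5 + 893/2000*7/10 + 943/6000*2/5 = 27281/60000
  d_4[D] = 503/3000*1/5 + 343/1500*1/5 + 893/2000*1/10 + 943/6000*1/5 = 3107/20000
d_4 = (A=4949/30000, B=9/40, C=27281/60000, D=3107/20000)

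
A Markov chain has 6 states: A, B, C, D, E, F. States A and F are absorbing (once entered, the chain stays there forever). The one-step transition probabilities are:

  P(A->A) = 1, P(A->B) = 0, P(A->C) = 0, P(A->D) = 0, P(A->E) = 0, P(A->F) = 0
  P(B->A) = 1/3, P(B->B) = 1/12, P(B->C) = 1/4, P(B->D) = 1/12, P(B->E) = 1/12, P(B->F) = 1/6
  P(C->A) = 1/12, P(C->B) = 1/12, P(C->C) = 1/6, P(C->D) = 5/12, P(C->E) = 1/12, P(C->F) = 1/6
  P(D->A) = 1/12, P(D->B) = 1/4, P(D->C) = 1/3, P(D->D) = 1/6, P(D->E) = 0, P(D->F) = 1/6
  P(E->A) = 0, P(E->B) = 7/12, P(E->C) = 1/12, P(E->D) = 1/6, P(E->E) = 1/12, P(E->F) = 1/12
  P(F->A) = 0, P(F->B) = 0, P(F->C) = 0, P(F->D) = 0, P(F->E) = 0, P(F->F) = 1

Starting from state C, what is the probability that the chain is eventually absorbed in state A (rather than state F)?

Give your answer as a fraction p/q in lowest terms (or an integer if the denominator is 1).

Let a_i = P(absorbed in A | start in state i).
Boundary conditions: a_A = 1, a_F = 0.
For each transient state i, a_i = sum_j P(i->j) * a_j:
  a_B = 1/3*a_A + 1/12*a_B + 1/4*a_C + 1/12*a_D + 1/12*a_E + 1/6*a_F
  a_C = 1/12*a_A + 1/12*a_B + 1/6*a_C + 5/12*a_D + 1/12*a_E + 1/6*a_F
  a_D = 1/12*a_A + 1/4*a_B + 1/3*a_C + 1/6*a_D + 0*a_E + 1/6*a_F
  a_E = 0*a_A + 7/12*a_B + 1/12*a_C + 1/6*a_D + 1/12*a_E + 1/12*a_F

Substituting a_A = 1 and a_F = 0, rearrange to (I - Q) a = r where r[i] = P(i -> A):
  [11/12, -1/4, -1/12, -1/12] . (a_B, a_C, a_D, a_E) = 1/3
  [-1/12, 5/6, -5/12, -1/12] . (a_B, a_C, a_D, a_E) = 1/12
  [-1/4, -1/3, 5/6, 0] . (a_B, a_C, a_D, a_E) = 1/12
  [-7/12, -1/12, -1/6, 11/12] . (a_B, a_C, a_D, a_E) = 0

Solving yields:
  a_B = 4145/7377
  a_C = 1039/2459
  a_D = 1076/2459
  a_E = 3508/7377

Starting state is C, so the absorption probability is a_C = 1039/2459.

Answer: 1039/2459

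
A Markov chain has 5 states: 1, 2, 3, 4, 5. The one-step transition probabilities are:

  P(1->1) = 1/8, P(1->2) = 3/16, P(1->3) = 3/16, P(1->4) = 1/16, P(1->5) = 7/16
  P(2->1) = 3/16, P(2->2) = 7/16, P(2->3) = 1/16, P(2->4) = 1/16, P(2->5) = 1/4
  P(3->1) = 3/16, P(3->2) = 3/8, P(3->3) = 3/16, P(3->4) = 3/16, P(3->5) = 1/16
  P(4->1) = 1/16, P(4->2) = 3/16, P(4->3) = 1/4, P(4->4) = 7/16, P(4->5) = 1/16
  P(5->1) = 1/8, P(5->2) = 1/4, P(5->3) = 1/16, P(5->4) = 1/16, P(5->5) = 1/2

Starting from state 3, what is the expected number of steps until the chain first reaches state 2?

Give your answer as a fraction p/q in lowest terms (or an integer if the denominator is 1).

Let h_i = expected steps to first reach 2 from state i.
Boundary: h_2 = 0.
First-step equations for the other states:
  h_1 = 1 + 1/8*h_1 + 3/16*h_2 + 3/16*h_3 + 1/16*h_4 + 7/16*h_5
  h_3 = 1 + 3/16*h_1 + 3/8*h_2 + 3/16*h_3 + 3/16*h_4 + 1/16*h_5
  h_4 = 1 + 1/16*h_1 + 3/16*h_2 + 1/4*h_3 + 7/16*h_4 + 1/16*h_5
  h_5 = 1 + 1/8*h_1 + 1/4*h_2 + 1/16*h_3 + 1/16*h_4 + 1/2*h_5

Substituting h_2 = 0 and rearranging gives the linear system (I - Q) h = 1:
  [7/8, -3/16, -1/16, -7/16] . (h_1, h_3, h_4, h_5) = 1
  [-3/16, 13/16, -3/16, -1/16] . (h_1, h_3, h_4, h_5) = 1
  [-1/16, -1/4, 9/16, -1/16] . (h_1, h_3, h_4, h_5) = 1
  [-1/8, -1/16, -1/16, 1/2] . (h_1, h_3, h_4, h_5) = 1

Solving yields:
  h_1 = 5088/1211
  h_3 = 4224/1211
  h_4 = 5136/1211
  h_5 = 4864/1211

Starting state is 3, so the expected hitting time is h_3 = 4224/1211.

Answer: 4224/1211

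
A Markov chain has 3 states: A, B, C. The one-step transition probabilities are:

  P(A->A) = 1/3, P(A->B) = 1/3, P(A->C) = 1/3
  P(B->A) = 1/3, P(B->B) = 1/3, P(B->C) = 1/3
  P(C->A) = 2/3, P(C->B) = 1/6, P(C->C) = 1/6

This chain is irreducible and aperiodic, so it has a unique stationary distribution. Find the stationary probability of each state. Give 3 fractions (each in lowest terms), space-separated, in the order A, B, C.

The stationary distribution satisfies pi = pi * P, i.e.:
  pi_A = 1/3*pi_A + 1/3*pi_B + 2/3*pi_C
  pi_B = 1/3*pi_A + 1/3*pi_B + 1/6*pi_C
  pi_C = 1/3*pi_A + 1/3*pi_B + 1/6*pi_C
with normalization: pi_A + pi_B + pi_C = 1.

Using the first 2 balance equations plus normalization, the linear system A*pi = b is:
  [-2/3, 1/3, 2/3] . pi = 0
  [1/3, -2/3, 1/6] . pi = 0
  [1, 1, 1] . pi = 1

Solving yields:
  pi_A = 3/7
  pi_B = 2/7
  pi_C = 2/7

Verification (pi * P):
  3/7*1/3 + 2/7*1/3 + 2/7*2/3 = 3/7 = pi_A  (ok)
  3/7*1/3 + 2/7*1/3 + 2/7*1/6 = 2/7 = pi_B  (ok)
  3/7*1/3 + 2/7*1/3 + 2/7*1/6 = 2/7 = pi_C  (ok)

Answer: 3/7 2/7 2/7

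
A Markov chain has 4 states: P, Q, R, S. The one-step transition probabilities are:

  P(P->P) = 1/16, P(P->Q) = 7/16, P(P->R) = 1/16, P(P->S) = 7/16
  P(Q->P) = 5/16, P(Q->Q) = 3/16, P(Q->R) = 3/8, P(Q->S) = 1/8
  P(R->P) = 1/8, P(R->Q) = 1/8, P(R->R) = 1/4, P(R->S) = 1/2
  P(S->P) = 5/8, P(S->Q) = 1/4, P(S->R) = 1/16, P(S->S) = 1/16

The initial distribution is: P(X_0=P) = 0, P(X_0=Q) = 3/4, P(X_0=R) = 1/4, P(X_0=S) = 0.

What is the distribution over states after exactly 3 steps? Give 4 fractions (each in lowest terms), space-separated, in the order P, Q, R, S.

Answer: 1299/4096 2121/8192 2839/16384 4107/16384

Derivation:
Propagating the distribution step by step (d_{t+1} = d_t * P):
d_0 = (P=0, Q=3/4, R=1/4, S=0)
  d_1[P] = 0*1/16 + 3/4*5/16 + 1/4*1/8 + 0*5/8 = 17/64
  d_1[Q] = 0*7/16 + 3/4*3/16 + 1/4*1/8 + 0*1/4 = 11/64
  d_1[R] = 0*1/16 + 3/4*3/8 + 1/4*1/4 + 0*1/16 = 11/32
  d_1[S] = 0*7/16 + 3/4*1/8 + 1/4*1/2 + 0*1/16 = 7/32
d_1 = (P=17/64, Q=11/64, R=11/32, S=7/32)
  d_2[P] = 17/64*1/16 + 11/64*5/16 + 11/32*1/8 + 7/32*5/8 = 1/4
  d_2[Q] = 17/64*7/16 + 11/64*3/16 + 11/32*1/8 + 7/32*1/4 = 63/256
  d_2[R] = 17/64*1/16 + 11/64*3/8 + 11/32*1/4 + 7/32*1/16 = 185/1024
  d_2[S] = 17/64*7/16 + 11/64*1/8 + 11/32*1/2 + 7/32*1/16 = 331/1024
d_2 = (P=1/4, Q=63/256, R=185/1024, S=331/1024)
  d_3[P] = 1/4*1/16 + 63/256*5/16 + 185/1024*1/8 + 331/1024*5/8 = 1299/4096
  d_3[Q] = 1/4*7/16 + 63/256*3/16 + 185/1024*1/8 + 331/1024*1/4 = 2121/8192
  d_3[R] = 1/4*1/16 + 63/256*3/8 + 185/1024*1/4 + 331/1024*1/16 = 2839/16384
  d_3[S] = 1/4*7/16 + 63/256*1/8 + 185/1024*1/2 + 331/1024*1/16 = 4107/16384
d_3 = (P=1299/4096, Q=2121/8192, R=2839/16384, S=4107/16384)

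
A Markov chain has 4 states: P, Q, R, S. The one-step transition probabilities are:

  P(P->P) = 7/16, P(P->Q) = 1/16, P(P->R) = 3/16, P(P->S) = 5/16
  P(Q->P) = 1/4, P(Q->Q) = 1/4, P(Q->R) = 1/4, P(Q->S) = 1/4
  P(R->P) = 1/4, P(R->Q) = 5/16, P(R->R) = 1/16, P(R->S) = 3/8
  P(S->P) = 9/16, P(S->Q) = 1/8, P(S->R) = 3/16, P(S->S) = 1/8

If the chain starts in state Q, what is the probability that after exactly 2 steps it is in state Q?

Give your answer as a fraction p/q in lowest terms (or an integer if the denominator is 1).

Computing P^2 by repeated multiplication:
P^1 =
  P: [7/16, 1/16, 3/16, 5/16]
  Q: [1/4, 1/4, 1/4, 1/4]
  R: [1/4, 5/16, 1/16, 3/8]
  S: [9/16, 1/8, 3/16, 1/8]
P^2 =
  P: [55/128, 9/64, 43/256, 67/256]
  Q: [3/8, 3/16, 11/64, 17/64]
  R: [53/128, 41/256, 51/256, 29/128]
  S: [101/256, 9/64, 11/64, 75/256]

(P^2)[Q -> Q] = 3/16

Answer: 3/16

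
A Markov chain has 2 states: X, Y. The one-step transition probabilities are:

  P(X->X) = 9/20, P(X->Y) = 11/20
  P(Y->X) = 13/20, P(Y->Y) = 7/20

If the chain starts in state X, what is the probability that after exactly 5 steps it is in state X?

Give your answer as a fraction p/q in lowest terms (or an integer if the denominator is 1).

Answer: 6769/12500

Derivation:
Computing P^5 by repeated multiplication:
P^1 =
  X: [9/20, 11/20]
  Y: [13/20, 7/20]
P^2 =
  X: [14/25, 11/25]
  Y: [13/25, 12/25]
P^3 =
  X: [269/500, 231/500]
  Y: [273/500, 227/500]
P^4 =
  X: [339/625, 286/625]
  Y: [338/625, 287/625]
P^5 =
  X: [6769/12500, 5731/12500]
  Y: [6773/12500, 5727/12500]

(P^5)[X -> X] = 6769/12500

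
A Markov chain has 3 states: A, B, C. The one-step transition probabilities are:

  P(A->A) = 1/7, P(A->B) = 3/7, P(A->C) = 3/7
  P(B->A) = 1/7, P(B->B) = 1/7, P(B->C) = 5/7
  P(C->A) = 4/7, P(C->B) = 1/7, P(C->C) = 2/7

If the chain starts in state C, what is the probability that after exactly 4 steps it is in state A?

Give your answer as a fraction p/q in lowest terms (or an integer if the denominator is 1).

Answer: 811/2401

Derivation:
Computing P^4 by repeated multiplication:
P^1 =
  A: [1/7, 3/7, 3/7]
  B: [1/7, 1/7, 5/7]
  C: [4/7, 1/7, 2/7]
P^2 =
  A: [16/49, 9/49, 24/49]
  B: [22/49, 9/49, 18/49]
  C: [13/49, 15/49, 3/7]
P^3 =
  A: [121/343, 81/343, 141/343]
  B: [103/343, 93/343, 3/7]
  C: [16/49, 75/343, 156/343]
P^4 =
  A: [766/2401, 585/2401, 150/343]
  B: [16/49, 549/2401, 1068/2401]
  C: [811/2401, 81/343, 1023/2401]

(P^4)[C -> A] = 811/2401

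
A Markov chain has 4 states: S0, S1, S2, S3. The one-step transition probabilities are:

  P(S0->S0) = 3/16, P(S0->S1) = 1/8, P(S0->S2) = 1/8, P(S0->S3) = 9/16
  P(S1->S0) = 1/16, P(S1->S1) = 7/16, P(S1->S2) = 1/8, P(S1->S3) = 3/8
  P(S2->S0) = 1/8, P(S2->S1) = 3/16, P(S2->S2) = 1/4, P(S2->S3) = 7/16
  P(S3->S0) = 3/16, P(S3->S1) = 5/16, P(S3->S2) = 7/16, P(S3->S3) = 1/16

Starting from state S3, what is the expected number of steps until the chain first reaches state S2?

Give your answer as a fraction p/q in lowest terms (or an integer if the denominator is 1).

Let h_i = expected steps to first reach S2 from state i.
Boundary: h_S2 = 0.
First-step equations for the other states:
  h_S0 = 1 + 3/16*h_S0 + 1/8*h_S1 + 1/8*h_S2 + 9/16*h_S3
  h_S1 = 1 + 1/16*h_S0 + 7/16*h_S1 + 1/8*h_S2 + 3/8*h_S3
  h_S3 = 1 + 3/16*h_S0 + 5/16*h_S1 + 7/16*h_S2 + 1/16*h_S3

Substituting h_S2 = 0 and rearranging gives the linear system (I - Q) h = 1:
  [13/16, -1/8, -9/16] . (h_S0, h_S1, h_S3) = 1
  [-1/16, 9/16, -3/8] . (h_S0, h_S1, h_S3) = 1
  [-3/16, -5/16, 15/16] . (h_S0, h_S1, h_S3) = 1

Solving yields:
  h_S0 = 1456/337
  h_S1 = 1536/337
  h_S3 = 3488/1011

Starting state is S3, so the expected hitting time is h_S3 = 3488/1011.

Answer: 3488/1011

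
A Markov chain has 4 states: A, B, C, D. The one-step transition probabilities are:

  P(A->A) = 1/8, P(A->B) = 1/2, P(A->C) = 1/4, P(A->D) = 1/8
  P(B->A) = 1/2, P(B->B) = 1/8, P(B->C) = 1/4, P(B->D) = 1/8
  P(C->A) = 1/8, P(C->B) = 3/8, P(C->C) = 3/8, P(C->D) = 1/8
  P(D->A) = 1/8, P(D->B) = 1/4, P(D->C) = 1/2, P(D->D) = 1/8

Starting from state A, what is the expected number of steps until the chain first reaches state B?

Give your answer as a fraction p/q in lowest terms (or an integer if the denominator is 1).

Answer: 7/3

Derivation:
Let h_i = expected steps to first reach B from state i.
Boundary: h_B = 0.
First-step equations for the other states:
  h_A = 1 + 1/8*h_A + 1/2*h_B + 1/4*h_C + 1/8*h_D
  h_C = 1 + 1/8*h_A + 3/8*h_B + 3/8*h_C + 1/8*h_D
  h_D = 1 + 1/8*h_A + 1/4*h_B + 1/2*h_C + 1/8*h_D

Substituting h_B = 0 and rearranging gives the linear system (I - Q) h = 1:
  [7/8, -1/4, -1/8] . (h_A, h_C, h_D) = 1
  [-1/8, 5/8, -1/8] . (h_A, h_C, h_D) = 1
  [-1/8, -1/2, 7/8] . (h_A, h_C, h_D) = 1

Solving yields:
  h_A = 7/3
  h_C = 8/3
  h_D = 3

Starting state is A, so the expected hitting time is h_A = 7/3.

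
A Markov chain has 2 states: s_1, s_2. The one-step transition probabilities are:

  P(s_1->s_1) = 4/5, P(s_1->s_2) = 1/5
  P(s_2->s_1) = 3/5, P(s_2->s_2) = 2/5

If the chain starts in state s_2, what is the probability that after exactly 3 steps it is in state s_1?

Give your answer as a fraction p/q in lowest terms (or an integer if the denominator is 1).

Answer: 93/125

Derivation:
Computing P^3 by repeated multiplication:
P^1 =
  s_1: [4/5, 1/5]
  s_2: [3/5, 2/5]
P^2 =
  s_1: [19/25, 6/25]
  s_2: [18/25, 7/25]
P^3 =
  s_1: [94/125, 31/125]
  s_2: [93/125, 32/125]

(P^3)[s_2 -> s_1] = 93/125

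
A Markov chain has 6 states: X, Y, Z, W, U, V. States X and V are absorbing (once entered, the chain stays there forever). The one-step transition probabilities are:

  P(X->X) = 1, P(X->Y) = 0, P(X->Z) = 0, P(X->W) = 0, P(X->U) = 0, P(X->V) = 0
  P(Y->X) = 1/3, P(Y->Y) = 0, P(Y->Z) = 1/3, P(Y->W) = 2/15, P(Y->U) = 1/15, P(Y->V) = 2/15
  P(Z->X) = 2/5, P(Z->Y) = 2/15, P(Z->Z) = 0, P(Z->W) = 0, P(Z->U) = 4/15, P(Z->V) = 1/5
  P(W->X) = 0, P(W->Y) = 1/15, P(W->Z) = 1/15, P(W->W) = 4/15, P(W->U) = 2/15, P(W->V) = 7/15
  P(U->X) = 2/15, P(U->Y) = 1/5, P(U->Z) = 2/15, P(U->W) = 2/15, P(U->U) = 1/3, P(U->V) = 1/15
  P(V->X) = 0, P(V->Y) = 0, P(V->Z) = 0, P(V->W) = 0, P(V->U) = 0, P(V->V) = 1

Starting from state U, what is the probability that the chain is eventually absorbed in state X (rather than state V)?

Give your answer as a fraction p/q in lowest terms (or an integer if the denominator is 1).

Answer: 3583/6511

Derivation:
Let a_i = P(absorbed in X | start in state i).
Boundary conditions: a_X = 1, a_V = 0.
For each transient state i, a_i = sum_j P(i->j) * a_j:
  a_Y = 1/3*a_X + 0*a_Y + 1/3*a_Z + 2/15*a_W + 1/15*a_U + 2/15*a_V
  a_Z = 2/5*a_X + 2/15*a_Y + 0*a_Z + 0*a_W + 4/15*a_U + 1/5*a_V
  a_W = 0*a_X + 1/15*a_Y + 1/15*a_Z + 4/15*a_W + 2/15*a_U + 7/15*a_V
  a_U = 2/15*a_X + 1/5*a_Y + 2/15*a_Z + 2/15*a_W + 1/3*a_U + 1/15*a_V

Substituting a_X = 1 and a_V = 0, rearrange to (I - Q) a = r where r[i] = P(i -> X):
  [1, -1/3, -2/15, -1/15] . (a_Y, a_Z, a_W, a_U) = 1/3
  [-2/15, 1, 0, -4/15] . (a_Y, a_Z, a_W, a_U) = 2/5
  [-1/15, -1/15, 11/15, -2/15] . (a_Y, a_Z, a_W, a_U) = 0
  [-1/5, -2/15, -2/15, 2/3] . (a_Y, a_Z, a_W, a_U) = 2/15

Solving yields:
  a_Y = 3956/6511
  a_Z = 12262/19533
  a_W = 244/1149
  a_U = 3583/6511

Starting state is U, so the absorption probability is a_U = 3583/6511.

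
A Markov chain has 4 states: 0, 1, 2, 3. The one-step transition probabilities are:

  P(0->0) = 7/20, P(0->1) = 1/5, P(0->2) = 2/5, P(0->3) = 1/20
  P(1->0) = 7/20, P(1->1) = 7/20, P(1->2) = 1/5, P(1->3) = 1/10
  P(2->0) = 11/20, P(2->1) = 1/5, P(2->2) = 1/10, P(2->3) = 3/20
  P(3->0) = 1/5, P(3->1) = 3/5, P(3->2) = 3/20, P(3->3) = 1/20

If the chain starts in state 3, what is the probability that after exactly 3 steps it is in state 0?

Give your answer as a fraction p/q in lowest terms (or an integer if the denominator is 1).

Computing P^3 by repeated multiplication:
P^1 =
  0: [7/20, 1/5, 2/5, 1/20]
  1: [7/20, 7/20, 1/5, 1/10]
  2: [11/20, 1/5, 1/10, 3/20]
  3: [1/5, 3/5, 3/20, 1/20]
P^2 =
  0: [169/400, 1/4, 91/400, 1/10]
  1: [3/8, 117/400, 49/200, 7/80]
  2: [139/400, 29/100, 117/400, 7/100]
  3: [149/400, 31/100, 89/400, 19/200]
P^3 =
  0: [761/2000, 111/400, 1027/4000, 341/4000]
  1: [3087/8000, 2231/8000, 1969/8000, 713/8000]
  2: [199/500, 543/2000, 947/4000, 3/32]
  3: [1521/4000, 569/2000, 99/400, 351/4000]

(P^3)[3 -> 0] = 1521/4000

Answer: 1521/4000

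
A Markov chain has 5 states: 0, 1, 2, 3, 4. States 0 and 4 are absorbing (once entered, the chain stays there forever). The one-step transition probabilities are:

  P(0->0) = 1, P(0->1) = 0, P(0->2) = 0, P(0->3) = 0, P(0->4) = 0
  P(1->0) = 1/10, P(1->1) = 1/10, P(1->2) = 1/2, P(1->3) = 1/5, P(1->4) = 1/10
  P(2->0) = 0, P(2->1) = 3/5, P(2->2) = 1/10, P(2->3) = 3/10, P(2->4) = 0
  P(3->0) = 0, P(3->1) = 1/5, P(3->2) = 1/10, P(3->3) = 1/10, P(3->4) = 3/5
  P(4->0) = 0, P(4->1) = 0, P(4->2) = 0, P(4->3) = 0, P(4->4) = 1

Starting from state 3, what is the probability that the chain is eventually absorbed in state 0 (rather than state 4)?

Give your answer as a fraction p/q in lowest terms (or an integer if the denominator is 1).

Answer: 4/59

Derivation:
Let a_i = P(absorbed in 0 | start in state i).
Boundary conditions: a_0 = 1, a_4 = 0.
For each transient state i, a_i = sum_j P(i->j) * a_j:
  a_1 = 1/10*a_0 + 1/10*a_1 + 1/2*a_2 + 1/5*a_3 + 1/10*a_4
  a_2 = 0*a_0 + 3/5*a_1 + 1/10*a_2 + 3/10*a_3 + 0*a_4
  a_3 = 0*a_0 + 1/5*a_1 + 1/10*a_2 + 1/10*a_3 + 3/5*a_4

Substituting a_0 = 1 and a_4 = 0, rearrange to (I - Q) a = r where r[i] = P(i -> 0):
  [9/10, -1/2, -1/5] . (a_1, a_2, a_3) = 1/10
  [-3/5, 9/10, -3/10] . (a_1, a_2, a_3) = 0
  [-1/5, -1/10, 9/10] . (a_1, a_2, a_3) = 0

Solving yields:
  a_1 = 13/59
  a_2 = 10/59
  a_3 = 4/59

Starting state is 3, so the absorption probability is a_3 = 4/59.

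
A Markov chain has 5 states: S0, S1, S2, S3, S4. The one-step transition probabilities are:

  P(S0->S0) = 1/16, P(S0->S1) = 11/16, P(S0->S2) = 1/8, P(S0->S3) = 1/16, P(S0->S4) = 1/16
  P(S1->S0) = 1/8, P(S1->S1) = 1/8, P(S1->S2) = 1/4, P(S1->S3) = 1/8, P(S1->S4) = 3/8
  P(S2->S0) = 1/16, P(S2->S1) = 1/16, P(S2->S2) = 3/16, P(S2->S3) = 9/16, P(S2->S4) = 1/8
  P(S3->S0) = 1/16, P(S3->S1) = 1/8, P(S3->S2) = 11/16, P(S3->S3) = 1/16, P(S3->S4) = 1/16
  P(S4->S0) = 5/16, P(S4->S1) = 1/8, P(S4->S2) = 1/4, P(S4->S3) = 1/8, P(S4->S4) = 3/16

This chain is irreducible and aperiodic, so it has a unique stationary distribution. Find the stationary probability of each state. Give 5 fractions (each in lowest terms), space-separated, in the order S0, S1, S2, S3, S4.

The stationary distribution satisfies pi = pi * P, i.e.:
  pi_S0 = 1/16*pi_S0 + 1/8*pi_S1 + 1/16*pi_S2 + 1/16*pi_S3 + 5/16*pi_S4
  pi_S1 = 11/16*pi_S0 + 1/8*pi_S1 + 1/16*pi_S2 + 1/8*pi_S3 + 1/8*pi_S4
  pi_S2 = 1/8*pi_S0 + 1/4*pi_S1 + 3/16*pi_S2 + 11/16*pi_S3 + 1/4*pi_S4
  pi_S3 = 1/16*pi_S0 + 1/8*pi_S1 + 9/16*pi_S2 + 1/16*pi_S3 + 1/8*pi_S4
  pi_S4 = 1/16*pi_S0 + 3/8*pi_S1 + 1/8*pi_S2 + 1/16*pi_S3 + 3/16*pi_S4
with normalization: pi_S0 + pi_S1 + pi_S2 + pi_S3 + pi_S4 = 1.

Using the first 4 balance equations plus normalization, the linear system A*pi = b is:
  [-15/16, 1/8, 1/16, 1/16, 5/16] . pi = 0
  [11/16, -7/8, 1/16, 1/8, 1/8] . pi = 0
  [1/8, 1/4, -13/16, 11/16, 1/4] . pi = 0
  [1/16, 1/8, 9/16, -15/16, 1/8] . pi = 0
  [1, 1, 1, 1, 1] . pi = 1

Solving yields:
  pi_S0 = 586/5253
  pi_S1 = 2641/15759
  pi_S2 = 5084/15759
  pi_S3 = 3844/15759
  pi_S4 = 2432/15759

Verification (pi * P):
  586/5253*1/16 + 2641/15759*1/8 + 5084/15759*1/16 + 3844/15759*1/16 + 2432/15759*5/16 = 586/5253 = pi_S0  (ok)
  586/5253*11/16 + 2641/15759*1/8 + 5084/15759*1/16 + 3844/15759*1/8 + 2432/15759*1/8 = 2641/15759 = pi_S1  (ok)
  586/5253*1/8 + 2641/15759*1/4 + 5084/15759*3/16 + 3844/15759*11/16 + 2432/15759*1/4 = 5084/15759 = pi_S2  (ok)
  586/5253*1/16 + 2641/15759*1/8 + 5084/15759*9/16 + 3844/15759*1/16 + 2432/15759*1/8 = 3844/15759 = pi_S3  (ok)
  586/5253*1/16 + 2641/15759*3/8 + 5084/15759*1/8 + 3844/15759*1/16 + 2432/15759*3/16 = 2432/15759 = pi_S4  (ok)

Answer: 586/5253 2641/15759 5084/15759 3844/15759 2432/15759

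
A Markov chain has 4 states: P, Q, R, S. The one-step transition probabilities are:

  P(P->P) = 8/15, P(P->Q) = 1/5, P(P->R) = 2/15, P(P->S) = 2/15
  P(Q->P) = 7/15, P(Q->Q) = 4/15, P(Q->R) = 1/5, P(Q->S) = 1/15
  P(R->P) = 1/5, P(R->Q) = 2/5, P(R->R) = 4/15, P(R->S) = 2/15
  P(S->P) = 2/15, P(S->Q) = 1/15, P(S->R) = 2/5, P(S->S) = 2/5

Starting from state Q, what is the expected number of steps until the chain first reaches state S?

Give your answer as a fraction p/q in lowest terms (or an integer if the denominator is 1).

Let h_i = expected steps to first reach S from state i.
Boundary: h_S = 0.
First-step equations for the other states:
  h_P = 1 + 8/15*h_P + 1/5*h_Q + 2/15*h_R + 2/15*h_S
  h_Q = 1 + 7/15*h_P + 4/15*h_Q + 1/5*h_R + 1/15*h_S
  h_R = 1 + 1/5*h_P + 2/5*h_Q + 4/15*h_R + 2/15*h_S

Substituting h_S = 0 and rearranging gives the linear system (I - Q) h = 1:
  [7/15, -1/5, -2/15] . (h_P, h_Q, h_R) = 1
  [-7/15, 11/15, -1/5] . (h_P, h_Q, h_R) = 1
  [-1/5, -2/5, 11/15] . (h_P, h_Q, h_R) = 1

Solving yields:
  h_P = 2685/313
  h_Q = 2880/313
  h_R = 2730/313

Starting state is Q, so the expected hitting time is h_Q = 2880/313.

Answer: 2880/313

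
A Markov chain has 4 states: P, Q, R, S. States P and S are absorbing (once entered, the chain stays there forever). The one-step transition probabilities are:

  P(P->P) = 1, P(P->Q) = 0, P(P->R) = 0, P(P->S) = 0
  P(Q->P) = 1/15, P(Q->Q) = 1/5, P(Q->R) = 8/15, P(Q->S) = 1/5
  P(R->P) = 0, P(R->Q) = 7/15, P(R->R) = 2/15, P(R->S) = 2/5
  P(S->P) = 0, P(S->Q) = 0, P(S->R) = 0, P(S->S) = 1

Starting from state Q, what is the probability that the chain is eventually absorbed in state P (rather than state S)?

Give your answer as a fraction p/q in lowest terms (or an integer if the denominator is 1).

Let a_i = P(absorbed in P | start in state i).
Boundary conditions: a_P = 1, a_S = 0.
For each transient state i, a_i = sum_j P(i->j) * a_j:
  a_Q = 1/15*a_P + 1/5*a_Q + 8/15*a_R + 1/5*a_S
  a_R = 0*a_P + 7/15*a_Q + 2/15*a_R + 2/5*a_S

Substituting a_P = 1 and a_S = 0, rearrange to (I - Q) a = r where r[i] = P(i -> P):
  [4/5, -8/15] . (a_Q, a_R) = 1/15
  [-7/15, 13/15] . (a_Q, a_R) = 0

Solving yields:
  a_Q = 13/100
  a_R = 7/100

Starting state is Q, so the absorption probability is a_Q = 13/100.

Answer: 13/100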